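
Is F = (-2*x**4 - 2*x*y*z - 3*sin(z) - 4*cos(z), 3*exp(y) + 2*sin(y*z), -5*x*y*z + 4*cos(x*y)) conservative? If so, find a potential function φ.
No, ∇×F = (-5*x*z - 4*x*sin(x*y) - 2*y*cos(y*z), -2*x*y + 5*y*z + 4*y*sin(x*y) + 4*sin(z) - 3*cos(z), 2*x*z) ≠ 0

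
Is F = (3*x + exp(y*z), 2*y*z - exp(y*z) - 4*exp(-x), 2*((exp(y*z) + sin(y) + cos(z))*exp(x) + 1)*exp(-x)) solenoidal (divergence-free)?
No, ∇·F = 2*y*exp(y*z) - z*exp(y*z) + 2*z - 2*sin(z) + 3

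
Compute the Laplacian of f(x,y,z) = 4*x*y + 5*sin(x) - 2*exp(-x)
-5*sin(x) - 2*exp(-x)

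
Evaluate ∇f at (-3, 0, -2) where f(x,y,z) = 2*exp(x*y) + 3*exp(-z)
(0, -6, -3*exp(2))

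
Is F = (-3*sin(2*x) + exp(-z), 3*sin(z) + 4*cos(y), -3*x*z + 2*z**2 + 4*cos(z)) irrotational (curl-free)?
No, ∇×F = (-3*cos(z), 3*z - exp(-z), 0)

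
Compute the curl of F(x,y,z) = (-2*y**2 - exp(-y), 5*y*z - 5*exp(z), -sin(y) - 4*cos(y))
(-5*y + 5*exp(z) + 4*sin(y) - cos(y), 0, 4*y - exp(-y))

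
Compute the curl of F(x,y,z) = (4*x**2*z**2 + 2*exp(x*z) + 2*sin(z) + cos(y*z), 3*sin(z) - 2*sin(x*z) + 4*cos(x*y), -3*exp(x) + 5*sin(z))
(2*x*cos(x*z) - 3*cos(z), 8*x**2*z + 2*x*exp(x*z) - y*sin(y*z) + 3*exp(x) + 2*cos(z), -4*y*sin(x*y) + z*sin(y*z) - 2*z*cos(x*z))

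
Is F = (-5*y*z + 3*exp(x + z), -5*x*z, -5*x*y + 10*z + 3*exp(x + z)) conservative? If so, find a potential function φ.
Yes, F is conservative. φ = -5*x*y*z + 5*z**2 + 3*exp(x + z)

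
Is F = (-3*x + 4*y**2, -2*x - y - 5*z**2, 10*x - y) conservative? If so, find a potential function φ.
No, ∇×F = (10*z - 1, -10, -8*y - 2) ≠ 0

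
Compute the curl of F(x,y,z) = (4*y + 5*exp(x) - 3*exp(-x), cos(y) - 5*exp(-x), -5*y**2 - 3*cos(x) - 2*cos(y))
(-10*y + 2*sin(y), -3*sin(x), -4 + 5*exp(-x))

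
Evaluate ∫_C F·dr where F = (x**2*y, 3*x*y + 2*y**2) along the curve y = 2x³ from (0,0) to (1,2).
227/21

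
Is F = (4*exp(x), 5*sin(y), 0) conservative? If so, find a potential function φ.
Yes, F is conservative. φ = 4*exp(x) - 5*cos(y)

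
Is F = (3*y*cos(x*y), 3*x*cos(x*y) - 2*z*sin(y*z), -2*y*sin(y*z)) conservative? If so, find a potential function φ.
Yes, F is conservative. φ = 3*sin(x*y) + 2*cos(y*z)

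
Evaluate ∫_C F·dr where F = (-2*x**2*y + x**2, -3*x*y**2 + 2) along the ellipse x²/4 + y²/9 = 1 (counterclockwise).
-57*pi/2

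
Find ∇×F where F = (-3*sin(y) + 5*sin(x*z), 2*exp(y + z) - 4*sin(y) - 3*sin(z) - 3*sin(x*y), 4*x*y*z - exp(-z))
(4*x*z - 2*exp(y + z) + 3*cos(z), 5*x*cos(x*z) - 4*y*z, -3*y*cos(x*y) + 3*cos(y))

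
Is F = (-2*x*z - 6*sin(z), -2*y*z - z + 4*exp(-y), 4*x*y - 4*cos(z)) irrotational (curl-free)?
No, ∇×F = (4*x + 2*y + 1, -2*x - 4*y - 6*cos(z), 0)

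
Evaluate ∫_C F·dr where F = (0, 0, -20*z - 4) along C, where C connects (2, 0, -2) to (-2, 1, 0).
32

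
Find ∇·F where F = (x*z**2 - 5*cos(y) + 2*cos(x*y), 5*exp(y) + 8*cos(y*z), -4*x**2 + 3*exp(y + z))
-2*y*sin(x*y) + z**2 - 8*z*sin(y*z) + 5*exp(y) + 3*exp(y + z)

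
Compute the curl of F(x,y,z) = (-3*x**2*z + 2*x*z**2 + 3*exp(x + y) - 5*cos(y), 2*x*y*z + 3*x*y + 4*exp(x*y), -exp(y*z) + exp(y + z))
(-2*x*y - z*exp(y*z) + exp(y + z), x*(-3*x + 4*z), 2*y*z + 4*y*exp(x*y) + 3*y - 3*exp(x + y) - 5*sin(y))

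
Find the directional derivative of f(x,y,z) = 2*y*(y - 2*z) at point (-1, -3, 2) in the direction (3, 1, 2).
2*sqrt(14)/7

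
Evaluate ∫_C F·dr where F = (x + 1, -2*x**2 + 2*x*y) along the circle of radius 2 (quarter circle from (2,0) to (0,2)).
-28/3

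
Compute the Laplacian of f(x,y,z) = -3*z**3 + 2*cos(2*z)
-18*z - 8*cos(2*z)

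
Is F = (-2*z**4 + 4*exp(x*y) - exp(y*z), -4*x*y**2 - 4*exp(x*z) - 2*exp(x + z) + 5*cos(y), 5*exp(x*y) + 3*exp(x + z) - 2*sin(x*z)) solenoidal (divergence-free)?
No, ∇·F = -8*x*y - 2*x*cos(x*z) + 4*y*exp(x*y) + 3*exp(x + z) - 5*sin(y)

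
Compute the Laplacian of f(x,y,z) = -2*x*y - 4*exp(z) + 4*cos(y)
-4*exp(z) - 4*cos(y)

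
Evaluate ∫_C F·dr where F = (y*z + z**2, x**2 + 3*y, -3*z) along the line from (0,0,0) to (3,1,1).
5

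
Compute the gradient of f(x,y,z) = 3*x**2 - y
(6*x, -1, 0)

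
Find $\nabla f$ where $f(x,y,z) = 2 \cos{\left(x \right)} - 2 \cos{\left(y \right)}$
(-2*sin(x), 2*sin(y), 0)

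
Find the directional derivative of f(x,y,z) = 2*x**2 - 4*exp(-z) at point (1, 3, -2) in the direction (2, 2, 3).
4*sqrt(17)*(2 + 3*exp(2))/17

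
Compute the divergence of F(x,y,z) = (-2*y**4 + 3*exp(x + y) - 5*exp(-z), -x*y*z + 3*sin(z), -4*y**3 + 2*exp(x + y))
-x*z + 3*exp(x + y)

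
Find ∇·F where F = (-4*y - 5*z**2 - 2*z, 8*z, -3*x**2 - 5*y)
0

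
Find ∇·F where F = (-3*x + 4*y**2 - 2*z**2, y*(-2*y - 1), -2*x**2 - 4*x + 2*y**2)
-4*y - 4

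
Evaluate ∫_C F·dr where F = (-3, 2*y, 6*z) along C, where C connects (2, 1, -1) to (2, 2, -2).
12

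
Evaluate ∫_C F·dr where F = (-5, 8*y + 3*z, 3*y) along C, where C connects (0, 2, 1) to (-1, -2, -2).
11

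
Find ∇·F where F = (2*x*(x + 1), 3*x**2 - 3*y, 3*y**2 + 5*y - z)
4*x - 2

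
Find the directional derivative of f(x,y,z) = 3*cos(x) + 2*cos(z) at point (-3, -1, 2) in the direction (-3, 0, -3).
sqrt(2)*(-3*sin(3)/2 + sin(2))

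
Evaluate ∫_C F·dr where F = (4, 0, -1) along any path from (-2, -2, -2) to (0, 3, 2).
4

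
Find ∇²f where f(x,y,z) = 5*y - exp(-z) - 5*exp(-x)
-exp(-z) - 5*exp(-x)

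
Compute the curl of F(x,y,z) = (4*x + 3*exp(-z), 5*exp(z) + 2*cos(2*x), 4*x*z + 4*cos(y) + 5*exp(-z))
(-5*exp(z) - 4*sin(y), -4*z - 3*exp(-z), -4*sin(2*x))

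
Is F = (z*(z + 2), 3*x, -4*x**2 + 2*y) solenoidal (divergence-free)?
Yes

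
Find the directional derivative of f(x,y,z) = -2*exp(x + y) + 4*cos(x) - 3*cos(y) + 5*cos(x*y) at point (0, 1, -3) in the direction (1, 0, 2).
-2*sqrt(5)*E/5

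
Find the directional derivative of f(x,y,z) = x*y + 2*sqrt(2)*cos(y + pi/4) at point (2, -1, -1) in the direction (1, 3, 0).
sqrt(10)*(-6*sqrt(2)*cos(pi/4 + 1) + 5)/10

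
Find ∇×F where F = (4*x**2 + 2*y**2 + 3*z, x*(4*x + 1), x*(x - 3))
(0, 6 - 2*x, 8*x - 4*y + 1)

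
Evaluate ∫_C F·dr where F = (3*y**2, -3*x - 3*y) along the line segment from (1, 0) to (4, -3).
36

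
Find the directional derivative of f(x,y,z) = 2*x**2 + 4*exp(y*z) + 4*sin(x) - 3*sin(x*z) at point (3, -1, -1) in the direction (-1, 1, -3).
4*sqrt(11)*(5*cos(3) - 3 + 2*E)/11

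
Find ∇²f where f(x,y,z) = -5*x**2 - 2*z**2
-14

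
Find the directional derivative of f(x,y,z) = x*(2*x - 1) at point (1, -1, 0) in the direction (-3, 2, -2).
-9*sqrt(17)/17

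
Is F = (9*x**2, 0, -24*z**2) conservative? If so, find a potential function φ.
Yes, F is conservative. φ = 3*x**3 - 8*z**3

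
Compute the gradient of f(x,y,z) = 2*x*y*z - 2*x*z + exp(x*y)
(2*y*z + y*exp(x*y) - 2*z, x*(2*z + exp(x*y)), 2*x*(y - 1))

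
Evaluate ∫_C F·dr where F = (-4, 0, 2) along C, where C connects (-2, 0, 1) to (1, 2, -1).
-16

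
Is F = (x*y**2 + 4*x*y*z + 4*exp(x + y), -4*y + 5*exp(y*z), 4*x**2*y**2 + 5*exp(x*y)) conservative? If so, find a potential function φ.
No, ∇×F = (8*x**2*y + 5*x*exp(x*y) - 5*y*exp(y*z), y*(-8*x*y + 4*x - 5*exp(x*y)), -2*x*y - 4*x*z - 4*exp(x + y)) ≠ 0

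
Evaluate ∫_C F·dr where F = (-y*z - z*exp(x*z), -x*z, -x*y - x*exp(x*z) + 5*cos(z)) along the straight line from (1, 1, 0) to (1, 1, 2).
-exp(2) - 1 + 5*sin(2)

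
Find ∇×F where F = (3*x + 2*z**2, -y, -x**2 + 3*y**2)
(6*y, 2*x + 4*z, 0)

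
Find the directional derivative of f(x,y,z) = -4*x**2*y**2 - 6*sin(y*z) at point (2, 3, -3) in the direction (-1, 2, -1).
sqrt(6)*(9*cos(9) - 8)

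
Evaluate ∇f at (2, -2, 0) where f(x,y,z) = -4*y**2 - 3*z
(0, 16, -3)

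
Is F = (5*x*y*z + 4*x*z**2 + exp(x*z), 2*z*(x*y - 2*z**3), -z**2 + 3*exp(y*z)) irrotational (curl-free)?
No, ∇×F = (-2*x*y + 16*z**3 + 3*z*exp(y*z), x*(5*y + 8*z + exp(x*z)), z*(-5*x + 2*y))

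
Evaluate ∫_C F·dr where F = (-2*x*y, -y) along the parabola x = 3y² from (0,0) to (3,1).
-77/10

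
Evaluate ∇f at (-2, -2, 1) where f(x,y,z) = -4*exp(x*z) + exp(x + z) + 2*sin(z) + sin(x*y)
(-4*exp(-2) + exp(-1) - 2*cos(4), -2*cos(4), exp(-1) + 2*cos(1) + 8*exp(-2))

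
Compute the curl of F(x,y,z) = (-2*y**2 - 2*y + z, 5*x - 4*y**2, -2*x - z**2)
(0, 3, 4*y + 7)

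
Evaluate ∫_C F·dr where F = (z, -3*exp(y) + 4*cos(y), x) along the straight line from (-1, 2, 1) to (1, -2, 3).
-8*sin(2) + 4 + 6*sinh(2)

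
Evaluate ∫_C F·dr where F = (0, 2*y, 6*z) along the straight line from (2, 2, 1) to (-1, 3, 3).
29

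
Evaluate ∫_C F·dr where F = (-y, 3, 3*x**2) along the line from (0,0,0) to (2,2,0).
4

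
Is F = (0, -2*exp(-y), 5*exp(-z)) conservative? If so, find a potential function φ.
Yes, F is conservative. φ = -5*exp(-z) + 2*exp(-y)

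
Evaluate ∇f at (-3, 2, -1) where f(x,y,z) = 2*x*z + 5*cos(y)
(-2, -5*sin(2), -6)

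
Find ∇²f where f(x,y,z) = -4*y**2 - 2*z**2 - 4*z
-12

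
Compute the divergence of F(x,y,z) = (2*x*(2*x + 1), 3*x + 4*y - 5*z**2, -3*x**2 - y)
8*x + 6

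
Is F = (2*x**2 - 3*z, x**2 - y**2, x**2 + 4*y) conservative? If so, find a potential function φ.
No, ∇×F = (4, -2*x - 3, 2*x) ≠ 0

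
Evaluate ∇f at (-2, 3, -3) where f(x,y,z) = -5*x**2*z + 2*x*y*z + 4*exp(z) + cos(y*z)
(-78, 12 - 3*sin(9), -32 + 4*exp(-3) + 3*sin(9))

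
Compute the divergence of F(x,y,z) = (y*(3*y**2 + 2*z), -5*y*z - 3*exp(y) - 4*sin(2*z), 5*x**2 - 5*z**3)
-15*z**2 - 5*z - 3*exp(y)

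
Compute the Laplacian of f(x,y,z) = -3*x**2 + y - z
-6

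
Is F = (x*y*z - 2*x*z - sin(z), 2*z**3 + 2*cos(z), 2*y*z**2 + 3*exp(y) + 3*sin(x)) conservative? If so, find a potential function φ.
No, ∇×F = (-4*z**2 + 3*exp(y) + 2*sin(z), x*y - 2*x - 3*cos(x) - cos(z), -x*z) ≠ 0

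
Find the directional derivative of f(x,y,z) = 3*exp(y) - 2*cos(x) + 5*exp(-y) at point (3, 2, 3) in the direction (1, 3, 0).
sqrt(10)*(-15 + 2*exp(2)*sin(3) + 9*exp(4))*exp(-2)/10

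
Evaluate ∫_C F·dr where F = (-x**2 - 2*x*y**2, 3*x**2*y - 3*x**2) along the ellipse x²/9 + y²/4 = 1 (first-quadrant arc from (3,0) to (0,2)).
18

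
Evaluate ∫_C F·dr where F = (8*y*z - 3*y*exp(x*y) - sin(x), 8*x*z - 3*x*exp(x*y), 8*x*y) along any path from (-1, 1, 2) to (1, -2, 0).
-3*exp(-2) + 3*exp(-1) + 16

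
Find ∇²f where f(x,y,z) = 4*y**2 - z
8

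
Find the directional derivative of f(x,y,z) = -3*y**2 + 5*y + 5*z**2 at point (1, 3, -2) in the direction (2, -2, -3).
86*sqrt(17)/17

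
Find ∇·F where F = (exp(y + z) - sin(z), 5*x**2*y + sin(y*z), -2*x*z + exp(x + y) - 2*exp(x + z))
5*x**2 - 2*x + z*cos(y*z) - 2*exp(x + z)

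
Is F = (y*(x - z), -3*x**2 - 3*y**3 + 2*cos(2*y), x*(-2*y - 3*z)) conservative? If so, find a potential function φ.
No, ∇×F = (-2*x, y + 3*z, -7*x + z) ≠ 0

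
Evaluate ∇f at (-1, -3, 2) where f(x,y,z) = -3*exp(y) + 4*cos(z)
(0, -3*exp(-3), -4*sin(2))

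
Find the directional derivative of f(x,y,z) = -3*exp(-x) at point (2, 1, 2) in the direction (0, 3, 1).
0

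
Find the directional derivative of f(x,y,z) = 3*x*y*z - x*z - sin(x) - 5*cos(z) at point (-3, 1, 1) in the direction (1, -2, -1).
sqrt(6)*(-5*sin(1) - cos(3) + 26)/6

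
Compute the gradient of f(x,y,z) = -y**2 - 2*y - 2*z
(0, -2*y - 2, -2)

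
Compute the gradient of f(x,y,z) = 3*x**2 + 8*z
(6*x, 0, 8)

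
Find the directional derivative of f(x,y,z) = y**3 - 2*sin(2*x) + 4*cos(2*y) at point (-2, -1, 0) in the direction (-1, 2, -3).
sqrt(14)*(2*cos(4) + 3 + 8*sin(2))/7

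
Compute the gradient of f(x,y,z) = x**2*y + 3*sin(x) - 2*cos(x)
(2*x*y + 2*sin(x) + 3*cos(x), x**2, 0)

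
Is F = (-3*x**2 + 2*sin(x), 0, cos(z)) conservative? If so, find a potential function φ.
Yes, F is conservative. φ = -x**3 + sin(z) - 2*cos(x)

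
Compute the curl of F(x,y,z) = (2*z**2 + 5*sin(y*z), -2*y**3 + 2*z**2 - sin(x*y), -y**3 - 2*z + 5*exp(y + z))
(-3*y**2 - 4*z + 5*exp(y + z), 5*y*cos(y*z) + 4*z, -y*cos(x*y) - 5*z*cos(y*z))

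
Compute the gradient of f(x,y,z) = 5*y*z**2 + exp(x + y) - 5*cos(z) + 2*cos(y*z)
(exp(x + y), 5*z**2 - 2*z*sin(y*z) + exp(x + y), 10*y*z - 2*y*sin(y*z) + 5*sin(z))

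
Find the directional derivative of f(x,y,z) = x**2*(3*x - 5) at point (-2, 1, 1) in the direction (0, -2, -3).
0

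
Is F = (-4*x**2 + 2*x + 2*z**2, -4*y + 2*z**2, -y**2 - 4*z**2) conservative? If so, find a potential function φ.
No, ∇×F = (-2*y - 4*z, 4*z, 0) ≠ 0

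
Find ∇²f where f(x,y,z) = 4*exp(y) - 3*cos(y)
4*exp(y) + 3*cos(y)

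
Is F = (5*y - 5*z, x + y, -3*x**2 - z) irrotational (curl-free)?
No, ∇×F = (0, 6*x - 5, -4)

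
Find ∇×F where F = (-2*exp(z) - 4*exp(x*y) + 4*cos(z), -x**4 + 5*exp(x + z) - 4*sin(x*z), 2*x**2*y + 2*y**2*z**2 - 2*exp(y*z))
(2*x**2 + 4*x*cos(x*z) + 4*y*z**2 - 2*z*exp(y*z) - 5*exp(x + z), -4*x*y - 2*exp(z) - 4*sin(z), -4*x**3 + 4*x*exp(x*y) - 4*z*cos(x*z) + 5*exp(x + z))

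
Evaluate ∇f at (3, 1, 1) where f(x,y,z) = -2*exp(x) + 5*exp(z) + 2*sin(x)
(-2*exp(3) + 2*cos(3), 0, 5*E)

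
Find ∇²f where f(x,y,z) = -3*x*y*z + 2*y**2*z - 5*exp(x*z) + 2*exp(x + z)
-5*x**2*exp(x*z) - 5*z**2*exp(x*z) + 4*z + 4*exp(x + z)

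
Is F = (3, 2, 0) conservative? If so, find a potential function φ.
Yes, F is conservative. φ = 3*x + 2*y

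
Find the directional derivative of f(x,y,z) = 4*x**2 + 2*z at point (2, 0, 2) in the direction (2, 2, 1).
34/3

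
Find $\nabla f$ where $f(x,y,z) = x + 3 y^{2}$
(1, 6*y, 0)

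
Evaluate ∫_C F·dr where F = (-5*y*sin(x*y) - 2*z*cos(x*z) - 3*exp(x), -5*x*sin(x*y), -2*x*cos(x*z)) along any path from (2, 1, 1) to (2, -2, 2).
5*cos(4) - 2*sin(4) + 2*sin(2) - 5*cos(2)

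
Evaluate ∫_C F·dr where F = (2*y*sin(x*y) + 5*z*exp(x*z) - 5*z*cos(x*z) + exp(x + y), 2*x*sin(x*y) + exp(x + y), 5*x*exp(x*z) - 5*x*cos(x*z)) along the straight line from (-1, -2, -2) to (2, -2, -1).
-5*exp(2) + 2*cos(2) - exp(-3) + 5*exp(-2) + 1 - 2*cos(4) + 10*sin(2)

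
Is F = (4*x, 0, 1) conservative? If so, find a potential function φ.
Yes, F is conservative. φ = 2*x**2 + z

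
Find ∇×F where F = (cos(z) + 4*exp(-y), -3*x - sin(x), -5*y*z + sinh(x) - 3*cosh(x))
(-5*z, -sin(z) + 3*sinh(x) - cosh(x), -cos(x) - 3 + 4*exp(-y))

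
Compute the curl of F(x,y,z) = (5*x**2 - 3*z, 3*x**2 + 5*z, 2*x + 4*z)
(-5, -5, 6*x)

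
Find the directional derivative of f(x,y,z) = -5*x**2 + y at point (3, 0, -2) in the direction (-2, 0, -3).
60*sqrt(13)/13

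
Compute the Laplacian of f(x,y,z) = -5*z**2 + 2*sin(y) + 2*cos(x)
-2*sin(y) - 2*cos(x) - 10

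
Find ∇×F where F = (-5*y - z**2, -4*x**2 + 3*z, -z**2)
(-3, -2*z, 5 - 8*x)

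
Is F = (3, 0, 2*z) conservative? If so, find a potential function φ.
Yes, F is conservative. φ = 3*x + z**2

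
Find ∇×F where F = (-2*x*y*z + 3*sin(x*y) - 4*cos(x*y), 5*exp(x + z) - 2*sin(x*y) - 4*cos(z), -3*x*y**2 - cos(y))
(-6*x*y - 5*exp(x + z) + sin(y) - 4*sin(z), y*(-2*x + 3*y), 2*x*z - 4*x*sin(x*y) - 3*x*cos(x*y) - 2*y*cos(x*y) + 5*exp(x + z))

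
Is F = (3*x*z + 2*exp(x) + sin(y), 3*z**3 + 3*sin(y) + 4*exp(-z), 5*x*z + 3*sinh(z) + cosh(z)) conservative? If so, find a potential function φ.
No, ∇×F = (-9*z**2 + 4*exp(-z), 3*x - 5*z, -cos(y)) ≠ 0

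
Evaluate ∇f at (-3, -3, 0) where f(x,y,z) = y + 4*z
(0, 1, 4)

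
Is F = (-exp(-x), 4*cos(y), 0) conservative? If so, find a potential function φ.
Yes, F is conservative. φ = 4*sin(y) + exp(-x)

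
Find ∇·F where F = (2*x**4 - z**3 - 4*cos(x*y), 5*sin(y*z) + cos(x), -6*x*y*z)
8*x**3 - 6*x*y + 4*y*sin(x*y) + 5*z*cos(y*z)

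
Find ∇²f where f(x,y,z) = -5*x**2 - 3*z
-10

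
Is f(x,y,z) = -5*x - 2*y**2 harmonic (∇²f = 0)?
No, ∇²f = -4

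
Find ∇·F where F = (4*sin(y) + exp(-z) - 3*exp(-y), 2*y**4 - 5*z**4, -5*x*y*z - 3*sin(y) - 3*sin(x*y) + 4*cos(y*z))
y*(-5*x + 8*y**2 - 4*sin(y*z))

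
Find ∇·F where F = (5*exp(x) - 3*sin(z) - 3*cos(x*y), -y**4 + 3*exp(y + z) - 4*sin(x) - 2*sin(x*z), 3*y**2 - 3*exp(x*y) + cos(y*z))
-4*y**3 + 3*y*sin(x*y) - y*sin(y*z) + 5*exp(x) + 3*exp(y + z)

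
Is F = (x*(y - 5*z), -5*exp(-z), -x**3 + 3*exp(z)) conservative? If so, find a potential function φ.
No, ∇×F = (-5*exp(-z), x*(3*x - 5), -x) ≠ 0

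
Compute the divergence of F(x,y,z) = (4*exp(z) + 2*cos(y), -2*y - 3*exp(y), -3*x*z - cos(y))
-3*x - 3*exp(y) - 2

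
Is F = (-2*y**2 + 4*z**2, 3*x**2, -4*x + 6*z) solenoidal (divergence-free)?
No, ∇·F = 6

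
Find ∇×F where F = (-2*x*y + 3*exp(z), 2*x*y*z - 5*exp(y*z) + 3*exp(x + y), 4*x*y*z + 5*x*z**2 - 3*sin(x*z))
(-2*x*y + 4*x*z + 5*y*exp(y*z), -4*y*z - 5*z**2 + 3*z*cos(x*z) + 3*exp(z), 2*x + 2*y*z + 3*exp(x + y))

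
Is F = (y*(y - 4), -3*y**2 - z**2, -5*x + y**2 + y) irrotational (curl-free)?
No, ∇×F = (2*y + 2*z + 1, 5, 4 - 2*y)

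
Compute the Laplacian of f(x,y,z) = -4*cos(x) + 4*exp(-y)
4*cos(x) + 4*exp(-y)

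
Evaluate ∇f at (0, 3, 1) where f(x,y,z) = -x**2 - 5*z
(0, 0, -5)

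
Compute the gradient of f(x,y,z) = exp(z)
(0, 0, exp(z))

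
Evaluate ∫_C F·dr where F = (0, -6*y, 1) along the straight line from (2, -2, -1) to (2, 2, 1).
2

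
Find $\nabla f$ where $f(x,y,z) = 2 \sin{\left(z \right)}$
(0, 0, 2*cos(z))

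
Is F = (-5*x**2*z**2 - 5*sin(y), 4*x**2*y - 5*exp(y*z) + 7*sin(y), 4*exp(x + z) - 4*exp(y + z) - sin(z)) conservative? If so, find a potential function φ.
No, ∇×F = (5*y*exp(y*z) - 4*exp(y + z), -10*x**2*z - 4*exp(x + z), 8*x*y + 5*cos(y)) ≠ 0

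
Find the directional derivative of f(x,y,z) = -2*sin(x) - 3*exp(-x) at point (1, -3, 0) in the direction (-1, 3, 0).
sqrt(10)*(-3 + 2*E*cos(1))*exp(-1)/10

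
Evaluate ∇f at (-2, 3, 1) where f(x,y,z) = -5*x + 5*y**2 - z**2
(-5, 30, -2)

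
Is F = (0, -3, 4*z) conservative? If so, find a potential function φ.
Yes, F is conservative. φ = -3*y + 2*z**2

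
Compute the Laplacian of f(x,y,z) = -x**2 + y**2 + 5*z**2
10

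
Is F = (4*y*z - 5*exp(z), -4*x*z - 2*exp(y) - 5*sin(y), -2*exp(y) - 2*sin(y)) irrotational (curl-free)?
No, ∇×F = (4*x - 2*exp(y) - 2*cos(y), 4*y - 5*exp(z), -8*z)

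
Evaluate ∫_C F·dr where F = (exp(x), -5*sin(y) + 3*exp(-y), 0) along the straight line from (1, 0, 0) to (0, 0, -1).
1 - E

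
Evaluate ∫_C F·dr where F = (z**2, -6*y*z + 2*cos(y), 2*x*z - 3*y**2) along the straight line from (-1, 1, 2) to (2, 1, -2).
24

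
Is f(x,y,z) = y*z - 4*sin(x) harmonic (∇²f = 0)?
No, ∇²f = 4*sin(x)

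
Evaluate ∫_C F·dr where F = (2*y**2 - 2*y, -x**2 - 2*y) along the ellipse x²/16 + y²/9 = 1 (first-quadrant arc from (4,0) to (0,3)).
-89 + 6*pi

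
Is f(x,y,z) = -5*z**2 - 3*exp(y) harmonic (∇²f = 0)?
No, ∇²f = -3*exp(y) - 10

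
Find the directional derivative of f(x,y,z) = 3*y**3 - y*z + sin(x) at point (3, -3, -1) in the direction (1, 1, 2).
sqrt(6)*(cos(3) + 88)/6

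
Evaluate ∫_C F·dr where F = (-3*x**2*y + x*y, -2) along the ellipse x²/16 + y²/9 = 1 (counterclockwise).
144*pi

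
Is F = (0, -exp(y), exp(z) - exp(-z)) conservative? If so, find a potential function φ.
Yes, F is conservative. φ = -exp(y) + exp(z) + exp(-z)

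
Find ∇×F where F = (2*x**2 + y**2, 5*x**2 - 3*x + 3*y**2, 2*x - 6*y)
(-6, -2, 10*x - 2*y - 3)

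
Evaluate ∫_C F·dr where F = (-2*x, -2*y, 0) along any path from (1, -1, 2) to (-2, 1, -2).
-3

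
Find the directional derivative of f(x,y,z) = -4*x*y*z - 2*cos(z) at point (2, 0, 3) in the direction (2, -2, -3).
6*sqrt(17)*(8 - sin(3))/17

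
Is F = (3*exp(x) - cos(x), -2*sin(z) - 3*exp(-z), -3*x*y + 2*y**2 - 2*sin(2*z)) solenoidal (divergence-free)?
No, ∇·F = 3*exp(x) + sin(x) - 4*cos(2*z)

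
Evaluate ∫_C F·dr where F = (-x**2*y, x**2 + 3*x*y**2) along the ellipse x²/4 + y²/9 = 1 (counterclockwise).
93*pi/2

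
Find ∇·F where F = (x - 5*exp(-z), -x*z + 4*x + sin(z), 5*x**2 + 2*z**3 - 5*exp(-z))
6*z**2 + 1 + 5*exp(-z)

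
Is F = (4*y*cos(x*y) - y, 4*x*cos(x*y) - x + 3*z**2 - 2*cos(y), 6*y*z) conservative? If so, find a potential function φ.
Yes, F is conservative. φ = -x*y + 3*y*z**2 - 2*sin(y) + 4*sin(x*y)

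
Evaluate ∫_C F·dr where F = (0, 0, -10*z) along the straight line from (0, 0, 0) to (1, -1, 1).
-5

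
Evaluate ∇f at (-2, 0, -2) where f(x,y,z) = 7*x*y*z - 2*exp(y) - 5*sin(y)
(0, 21, 0)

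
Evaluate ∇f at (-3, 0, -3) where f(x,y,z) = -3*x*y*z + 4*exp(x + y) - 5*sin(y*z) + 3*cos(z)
(4*exp(-3), -12 + 4*exp(-3), 3*sin(3))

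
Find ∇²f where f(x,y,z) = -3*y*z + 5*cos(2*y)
-20*cos(2*y)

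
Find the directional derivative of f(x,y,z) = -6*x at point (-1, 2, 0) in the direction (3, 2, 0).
-18*sqrt(13)/13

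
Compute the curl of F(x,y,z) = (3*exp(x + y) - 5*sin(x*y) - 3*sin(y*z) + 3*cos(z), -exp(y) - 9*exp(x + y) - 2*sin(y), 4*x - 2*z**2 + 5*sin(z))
(0, -3*y*cos(y*z) - 3*sin(z) - 4, 5*x*cos(x*y) + 3*z*cos(y*z) - 12*exp(x + y))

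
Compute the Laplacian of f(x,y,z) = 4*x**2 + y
8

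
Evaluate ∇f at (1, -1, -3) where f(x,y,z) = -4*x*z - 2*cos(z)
(12, 0, -4 - 2*sin(3))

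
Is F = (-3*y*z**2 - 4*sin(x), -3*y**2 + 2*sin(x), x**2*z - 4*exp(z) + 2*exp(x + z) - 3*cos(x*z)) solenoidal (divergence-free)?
No, ∇·F = x**2 + 3*x*sin(x*z) - 6*y - 4*exp(z) + 2*exp(x + z) - 4*cos(x)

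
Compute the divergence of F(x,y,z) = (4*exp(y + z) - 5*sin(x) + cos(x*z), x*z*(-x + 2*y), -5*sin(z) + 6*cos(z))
2*x*z - z*sin(x*z) - 6*sin(z) - 5*cos(x) - 5*cos(z)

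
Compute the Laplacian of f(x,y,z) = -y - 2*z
0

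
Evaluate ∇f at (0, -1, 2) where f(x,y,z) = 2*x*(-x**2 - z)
(-4, 0, 0)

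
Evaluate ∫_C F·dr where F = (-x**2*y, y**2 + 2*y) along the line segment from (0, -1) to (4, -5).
68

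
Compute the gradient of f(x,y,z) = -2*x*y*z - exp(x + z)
(-2*y*z - exp(x + z), -2*x*z, -2*x*y - exp(x + z))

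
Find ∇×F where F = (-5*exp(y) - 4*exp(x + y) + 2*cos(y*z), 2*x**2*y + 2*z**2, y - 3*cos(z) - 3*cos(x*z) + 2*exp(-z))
(1 - 4*z, -2*y*sin(y*z) - 3*z*sin(x*z), 4*x*y + 2*z*sin(y*z) + 5*exp(y) + 4*exp(x + y))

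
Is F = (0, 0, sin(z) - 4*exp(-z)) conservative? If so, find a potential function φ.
Yes, F is conservative. φ = -cos(z) + 4*exp(-z)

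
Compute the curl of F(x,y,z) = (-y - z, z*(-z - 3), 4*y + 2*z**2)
(2*z + 7, -1, 1)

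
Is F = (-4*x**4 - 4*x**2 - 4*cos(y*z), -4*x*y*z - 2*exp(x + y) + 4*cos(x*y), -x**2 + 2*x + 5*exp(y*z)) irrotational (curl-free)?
No, ∇×F = (4*x*y + 5*z*exp(y*z), 2*x + 4*y*sin(y*z) - 2, -4*y*z - 4*y*sin(x*y) - 4*z*sin(y*z) - 2*exp(x + y))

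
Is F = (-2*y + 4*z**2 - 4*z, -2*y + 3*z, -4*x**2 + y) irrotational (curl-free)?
No, ∇×F = (-2, 8*x + 8*z - 4, 2)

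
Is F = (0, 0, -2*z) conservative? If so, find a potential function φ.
Yes, F is conservative. φ = -z**2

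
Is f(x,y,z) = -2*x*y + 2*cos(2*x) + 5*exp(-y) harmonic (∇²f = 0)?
No, ∇²f = -8*cos(2*x) + 5*exp(-y)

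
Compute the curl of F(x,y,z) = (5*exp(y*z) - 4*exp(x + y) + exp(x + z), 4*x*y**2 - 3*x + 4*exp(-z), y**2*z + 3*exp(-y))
(2*y*z + 4*exp(-z) - 3*exp(-y), 5*y*exp(y*z) + exp(x + z), 4*y**2 - 5*z*exp(y*z) + 4*exp(x + y) - 3)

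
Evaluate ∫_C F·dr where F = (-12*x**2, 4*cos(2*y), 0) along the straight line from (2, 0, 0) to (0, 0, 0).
32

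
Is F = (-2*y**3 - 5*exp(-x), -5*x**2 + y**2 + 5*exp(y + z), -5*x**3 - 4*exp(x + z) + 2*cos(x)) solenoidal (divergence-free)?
No, ∇·F = ((2*y - 4*exp(x + z) + 5*exp(y + z))*exp(x) + 5)*exp(-x)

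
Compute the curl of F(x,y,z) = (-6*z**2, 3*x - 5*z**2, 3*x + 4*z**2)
(10*z, -12*z - 3, 3)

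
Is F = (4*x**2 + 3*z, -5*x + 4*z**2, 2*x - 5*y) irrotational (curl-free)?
No, ∇×F = (-8*z - 5, 1, -5)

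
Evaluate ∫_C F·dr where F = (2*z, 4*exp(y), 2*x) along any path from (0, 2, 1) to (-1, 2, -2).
4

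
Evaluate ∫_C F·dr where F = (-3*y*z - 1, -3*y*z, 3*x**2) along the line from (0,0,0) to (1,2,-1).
4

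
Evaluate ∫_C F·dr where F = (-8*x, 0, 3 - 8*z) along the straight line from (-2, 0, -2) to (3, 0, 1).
1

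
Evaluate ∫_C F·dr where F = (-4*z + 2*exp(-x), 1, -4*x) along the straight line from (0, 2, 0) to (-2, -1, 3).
23 - 2*exp(2)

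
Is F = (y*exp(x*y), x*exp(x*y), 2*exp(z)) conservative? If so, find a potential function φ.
Yes, F is conservative. φ = 2*exp(z) + exp(x*y)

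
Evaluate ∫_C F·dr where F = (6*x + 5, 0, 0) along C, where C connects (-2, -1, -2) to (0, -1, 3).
-2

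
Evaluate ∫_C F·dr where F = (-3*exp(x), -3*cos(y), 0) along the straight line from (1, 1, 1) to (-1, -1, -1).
6*sin(1) + 6*sinh(1)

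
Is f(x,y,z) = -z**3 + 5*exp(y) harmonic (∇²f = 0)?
No, ∇²f = -6*z + 5*exp(y)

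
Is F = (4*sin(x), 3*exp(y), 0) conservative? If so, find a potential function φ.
Yes, F is conservative. φ = 3*exp(y) - 4*cos(x)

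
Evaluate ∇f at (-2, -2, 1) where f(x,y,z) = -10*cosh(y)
(0, 10*sinh(2), 0)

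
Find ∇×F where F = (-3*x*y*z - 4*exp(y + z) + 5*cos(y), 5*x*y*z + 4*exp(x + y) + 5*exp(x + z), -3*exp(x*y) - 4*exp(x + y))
(-5*x*y - 3*x*exp(x*y) - 4*exp(x + y) - 5*exp(x + z), -3*x*y + 3*y*exp(x*y) + 4*exp(x + y) - 4*exp(y + z), 3*x*z + 5*y*z + 4*exp(x + y) + 5*exp(x + z) + 4*exp(y + z) + 5*sin(y))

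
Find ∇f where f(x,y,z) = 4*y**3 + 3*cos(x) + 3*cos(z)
(-3*sin(x), 12*y**2, -3*sin(z))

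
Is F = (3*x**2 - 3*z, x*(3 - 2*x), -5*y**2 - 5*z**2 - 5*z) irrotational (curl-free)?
No, ∇×F = (-10*y, -3, 3 - 4*x)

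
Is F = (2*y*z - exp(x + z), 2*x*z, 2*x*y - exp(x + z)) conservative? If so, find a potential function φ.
Yes, F is conservative. φ = 2*x*y*z - exp(x + z)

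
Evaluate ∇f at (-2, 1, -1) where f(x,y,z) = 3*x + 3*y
(3, 3, 0)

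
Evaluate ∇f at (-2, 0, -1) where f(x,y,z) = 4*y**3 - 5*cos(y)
(0, 0, 0)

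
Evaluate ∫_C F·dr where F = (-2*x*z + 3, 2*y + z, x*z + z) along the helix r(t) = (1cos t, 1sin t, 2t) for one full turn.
2*pi*(-1 + 4*pi)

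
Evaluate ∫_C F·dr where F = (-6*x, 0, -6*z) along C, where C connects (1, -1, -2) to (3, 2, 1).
-15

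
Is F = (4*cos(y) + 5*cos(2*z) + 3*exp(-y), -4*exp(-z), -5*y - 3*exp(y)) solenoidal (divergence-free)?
Yes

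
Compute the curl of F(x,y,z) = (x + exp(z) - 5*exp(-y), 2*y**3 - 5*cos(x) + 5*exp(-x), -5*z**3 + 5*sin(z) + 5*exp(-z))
(0, exp(z), 5*sin(x) - 5*exp(-y) - 5*exp(-x))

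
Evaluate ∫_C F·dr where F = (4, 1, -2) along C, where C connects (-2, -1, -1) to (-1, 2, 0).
5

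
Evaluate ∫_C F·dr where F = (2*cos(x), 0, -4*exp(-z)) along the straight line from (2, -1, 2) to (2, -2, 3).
4*(1 - E)*exp(-3)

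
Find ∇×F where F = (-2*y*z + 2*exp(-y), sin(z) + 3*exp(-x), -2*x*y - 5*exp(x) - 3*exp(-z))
(-2*x - cos(z), 5*exp(x), 2*z + 2*exp(-y) - 3*exp(-x))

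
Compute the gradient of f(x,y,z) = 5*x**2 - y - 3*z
(10*x, -1, -3)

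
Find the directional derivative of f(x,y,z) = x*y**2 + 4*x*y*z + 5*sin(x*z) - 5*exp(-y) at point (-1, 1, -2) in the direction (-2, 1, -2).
10*cos(2) + 5*exp(-1)/3 + 28/3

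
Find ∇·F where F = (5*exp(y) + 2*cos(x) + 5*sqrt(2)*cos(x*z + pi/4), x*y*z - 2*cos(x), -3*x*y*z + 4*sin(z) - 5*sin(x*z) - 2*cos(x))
-3*x*y + x*z - 5*x*cos(x*z) - 5*sqrt(2)*z*sin(x*z + pi/4) - 2*sin(x) + 4*cos(z)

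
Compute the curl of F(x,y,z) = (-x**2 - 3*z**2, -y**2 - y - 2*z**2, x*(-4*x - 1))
(4*z, 8*x - 6*z + 1, 0)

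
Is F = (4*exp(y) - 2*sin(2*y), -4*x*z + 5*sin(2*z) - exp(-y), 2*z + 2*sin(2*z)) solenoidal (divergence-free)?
No, ∇·F = 4*cos(2*z) + 2 + exp(-y)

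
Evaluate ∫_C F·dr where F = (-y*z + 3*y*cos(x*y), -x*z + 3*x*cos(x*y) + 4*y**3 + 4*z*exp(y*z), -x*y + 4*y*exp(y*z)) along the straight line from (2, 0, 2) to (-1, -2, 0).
3*sin(2) + 16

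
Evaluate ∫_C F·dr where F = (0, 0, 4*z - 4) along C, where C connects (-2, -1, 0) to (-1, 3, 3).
6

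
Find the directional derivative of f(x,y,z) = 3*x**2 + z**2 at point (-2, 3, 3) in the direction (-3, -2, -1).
15*sqrt(14)/7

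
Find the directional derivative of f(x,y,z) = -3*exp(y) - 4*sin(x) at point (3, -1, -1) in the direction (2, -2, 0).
sqrt(2)*(3 - 4*E*cos(3))*exp(-1)/2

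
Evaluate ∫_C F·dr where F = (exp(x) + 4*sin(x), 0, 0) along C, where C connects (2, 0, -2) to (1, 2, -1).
-exp(2) - 4*cos(1) + 4*cos(2) + E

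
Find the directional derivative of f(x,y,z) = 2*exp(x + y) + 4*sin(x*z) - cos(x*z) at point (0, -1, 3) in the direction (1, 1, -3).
4*sqrt(11)*(1 + 3*E)*exp(-1)/11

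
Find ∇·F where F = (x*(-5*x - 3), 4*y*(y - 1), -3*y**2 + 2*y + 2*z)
-10*x + 8*y - 5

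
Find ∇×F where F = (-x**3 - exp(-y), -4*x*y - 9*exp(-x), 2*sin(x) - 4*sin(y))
(-4*cos(y), -2*cos(x), -4*y - exp(-y) + 9*exp(-x))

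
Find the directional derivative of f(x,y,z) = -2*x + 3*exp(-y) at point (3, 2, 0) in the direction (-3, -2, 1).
3*sqrt(14)*(1 + exp(2))*exp(-2)/7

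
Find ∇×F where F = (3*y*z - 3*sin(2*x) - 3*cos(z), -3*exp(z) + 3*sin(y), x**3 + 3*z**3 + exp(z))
(3*exp(z), -3*x**2 + 3*y + 3*sin(z), -3*z)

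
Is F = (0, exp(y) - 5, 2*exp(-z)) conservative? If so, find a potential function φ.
Yes, F is conservative. φ = -5*y + exp(y) - 2*exp(-z)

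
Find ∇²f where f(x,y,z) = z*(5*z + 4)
10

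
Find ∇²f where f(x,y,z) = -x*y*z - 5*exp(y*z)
5*(-y**2 - z**2)*exp(y*z)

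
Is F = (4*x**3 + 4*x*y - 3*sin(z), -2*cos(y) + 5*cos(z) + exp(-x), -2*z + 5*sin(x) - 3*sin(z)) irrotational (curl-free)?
No, ∇×F = (5*sin(z), -5*cos(x) - 3*cos(z), -4*x - exp(-x))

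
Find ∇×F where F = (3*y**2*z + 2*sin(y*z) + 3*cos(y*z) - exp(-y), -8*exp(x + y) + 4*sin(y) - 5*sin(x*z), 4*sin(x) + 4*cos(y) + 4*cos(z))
(5*x*cos(x*z) - 4*sin(y), 3*y**2 - 3*y*sin(y*z) + 2*y*cos(y*z) - 4*cos(x), -6*y*z + 3*z*sin(y*z) - 5*z*cos(x*z) - 2*z*cos(y*z) - 8*exp(x + y) - exp(-y))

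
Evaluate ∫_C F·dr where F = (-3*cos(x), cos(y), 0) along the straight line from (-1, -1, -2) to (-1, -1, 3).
0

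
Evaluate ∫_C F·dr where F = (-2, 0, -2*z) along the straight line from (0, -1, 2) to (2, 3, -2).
-4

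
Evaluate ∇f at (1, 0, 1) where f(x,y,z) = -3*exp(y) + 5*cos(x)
(-5*sin(1), -3, 0)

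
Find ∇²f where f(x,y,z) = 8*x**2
16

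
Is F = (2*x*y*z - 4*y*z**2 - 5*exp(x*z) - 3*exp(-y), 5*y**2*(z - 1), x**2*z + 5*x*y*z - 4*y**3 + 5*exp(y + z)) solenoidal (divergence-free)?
No, ∇·F = x**2 + 5*x*y + 12*y*z - 10*y - 5*z*exp(x*z) + 5*exp(y + z)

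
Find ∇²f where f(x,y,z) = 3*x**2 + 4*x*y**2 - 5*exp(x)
8*x - 5*exp(x) + 6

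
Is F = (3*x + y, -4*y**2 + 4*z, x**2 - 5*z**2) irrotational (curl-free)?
No, ∇×F = (-4, -2*x, -1)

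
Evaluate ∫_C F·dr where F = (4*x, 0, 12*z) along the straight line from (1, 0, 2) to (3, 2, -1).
-2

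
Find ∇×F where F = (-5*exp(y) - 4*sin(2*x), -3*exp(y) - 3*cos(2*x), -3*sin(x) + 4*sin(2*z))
(0, 3*cos(x), 5*exp(y) + 6*sin(2*x))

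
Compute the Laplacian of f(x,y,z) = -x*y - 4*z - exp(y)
-exp(y)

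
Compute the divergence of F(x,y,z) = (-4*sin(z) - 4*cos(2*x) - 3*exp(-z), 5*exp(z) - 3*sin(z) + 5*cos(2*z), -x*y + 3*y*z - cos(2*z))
3*y + 8*sin(2*x) + 2*sin(2*z)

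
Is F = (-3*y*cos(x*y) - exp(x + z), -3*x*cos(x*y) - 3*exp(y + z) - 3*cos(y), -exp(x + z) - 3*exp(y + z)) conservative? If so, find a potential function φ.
Yes, F is conservative. φ = -exp(x + z) - 3*exp(y + z) - 3*sin(y) - 3*sin(x*y)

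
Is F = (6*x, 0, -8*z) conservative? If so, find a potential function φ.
Yes, F is conservative. φ = 3*x**2 - 4*z**2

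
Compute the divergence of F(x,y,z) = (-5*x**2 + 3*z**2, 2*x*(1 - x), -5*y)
-10*x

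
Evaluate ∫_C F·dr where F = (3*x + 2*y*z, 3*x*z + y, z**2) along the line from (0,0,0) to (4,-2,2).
2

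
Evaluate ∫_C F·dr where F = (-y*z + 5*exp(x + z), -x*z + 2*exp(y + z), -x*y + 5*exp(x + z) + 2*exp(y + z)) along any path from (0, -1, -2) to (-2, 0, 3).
(-5*E - 2 + (5 + 2*exp(2))*exp(4))*exp(-3)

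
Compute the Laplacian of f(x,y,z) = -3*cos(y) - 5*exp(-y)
3*cos(y) - 5*exp(-y)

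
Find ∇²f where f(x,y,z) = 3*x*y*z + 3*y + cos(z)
-cos(z)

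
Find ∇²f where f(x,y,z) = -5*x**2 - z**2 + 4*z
-12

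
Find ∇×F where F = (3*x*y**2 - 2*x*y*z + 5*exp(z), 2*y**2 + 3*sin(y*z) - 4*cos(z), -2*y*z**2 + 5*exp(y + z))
(-3*y*cos(y*z) - 2*z**2 + 5*exp(y + z) - 4*sin(z), -2*x*y + 5*exp(z), 2*x*(-3*y + z))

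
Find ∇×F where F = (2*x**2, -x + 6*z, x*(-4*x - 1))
(-6, 8*x + 1, -1)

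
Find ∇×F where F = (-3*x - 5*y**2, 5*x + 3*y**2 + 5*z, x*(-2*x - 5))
(-5, 4*x + 5, 10*y + 5)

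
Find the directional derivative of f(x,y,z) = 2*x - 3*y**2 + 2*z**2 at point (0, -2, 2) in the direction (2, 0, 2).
5*sqrt(2)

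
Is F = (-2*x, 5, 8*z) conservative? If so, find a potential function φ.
Yes, F is conservative. φ = -x**2 + 5*y + 4*z**2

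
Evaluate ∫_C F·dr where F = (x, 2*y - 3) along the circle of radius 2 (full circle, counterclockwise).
0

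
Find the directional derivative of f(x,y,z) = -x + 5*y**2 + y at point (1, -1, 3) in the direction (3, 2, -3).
-21*sqrt(22)/22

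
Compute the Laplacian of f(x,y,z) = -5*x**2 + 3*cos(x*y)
-3*x**2*cos(x*y) - 3*y**2*cos(x*y) - 10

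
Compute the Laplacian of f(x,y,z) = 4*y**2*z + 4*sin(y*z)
-4*y**2*sin(y*z) - 4*z*(z*sin(y*z) - 2)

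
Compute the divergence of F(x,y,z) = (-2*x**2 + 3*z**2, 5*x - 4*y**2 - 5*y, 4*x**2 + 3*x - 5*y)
-4*x - 8*y - 5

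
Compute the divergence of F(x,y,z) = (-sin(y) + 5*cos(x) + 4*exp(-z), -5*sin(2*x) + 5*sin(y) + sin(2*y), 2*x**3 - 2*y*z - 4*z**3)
-2*y - 12*z**2 - 5*sin(x) + 5*cos(y) + 2*cos(2*y)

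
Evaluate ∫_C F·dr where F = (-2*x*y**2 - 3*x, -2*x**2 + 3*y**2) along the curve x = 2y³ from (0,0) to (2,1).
-64/7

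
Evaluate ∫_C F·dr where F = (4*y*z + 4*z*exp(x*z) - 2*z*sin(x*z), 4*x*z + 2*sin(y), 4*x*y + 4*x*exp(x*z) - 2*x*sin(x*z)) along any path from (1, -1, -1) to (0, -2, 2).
-4*exp(-1) - 2*cos(2) + 2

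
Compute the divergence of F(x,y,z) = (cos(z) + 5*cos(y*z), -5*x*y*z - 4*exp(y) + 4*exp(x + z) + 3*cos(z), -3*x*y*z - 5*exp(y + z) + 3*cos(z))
-3*x*y - 5*x*z - 4*exp(y) - 5*exp(y + z) - 3*sin(z)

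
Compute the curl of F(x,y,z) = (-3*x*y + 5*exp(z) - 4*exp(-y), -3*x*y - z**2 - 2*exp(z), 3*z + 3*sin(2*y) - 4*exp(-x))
(2*z + 2*exp(z) + 6*cos(2*y), 5*exp(z) - 4*exp(-x), 3*x - 3*y - 4*exp(-y))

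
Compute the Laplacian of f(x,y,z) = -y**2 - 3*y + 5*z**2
8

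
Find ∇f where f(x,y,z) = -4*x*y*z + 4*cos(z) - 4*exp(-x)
(-4*y*z + 4*exp(-x), -4*x*z, -4*x*y - 4*sin(z))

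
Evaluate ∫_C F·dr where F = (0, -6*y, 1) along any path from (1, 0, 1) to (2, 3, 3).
-25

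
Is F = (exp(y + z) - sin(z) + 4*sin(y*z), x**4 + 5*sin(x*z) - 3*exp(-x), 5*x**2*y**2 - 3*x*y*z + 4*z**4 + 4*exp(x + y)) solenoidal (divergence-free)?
No, ∇·F = -3*x*y + 16*z**3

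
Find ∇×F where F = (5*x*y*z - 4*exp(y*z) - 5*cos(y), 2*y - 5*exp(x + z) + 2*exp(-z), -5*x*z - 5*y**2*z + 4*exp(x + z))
(-10*y*z + 5*exp(x + z) + 2*exp(-z), 5*x*y - 4*y*exp(y*z) + 5*z - 4*exp(x + z), -5*x*z + 4*z*exp(y*z) - 5*exp(x + z) - 5*sin(y))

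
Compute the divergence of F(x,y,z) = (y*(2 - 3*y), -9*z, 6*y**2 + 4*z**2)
8*z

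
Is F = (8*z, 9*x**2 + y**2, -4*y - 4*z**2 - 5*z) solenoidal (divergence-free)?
No, ∇·F = 2*y - 8*z - 5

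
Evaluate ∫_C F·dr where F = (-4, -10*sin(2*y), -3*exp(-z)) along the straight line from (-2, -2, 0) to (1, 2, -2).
-15 + 3*exp(2)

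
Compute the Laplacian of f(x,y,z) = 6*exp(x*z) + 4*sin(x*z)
2*(x**2 + z**2)*(3*exp(x*z) - 2*sin(x*z))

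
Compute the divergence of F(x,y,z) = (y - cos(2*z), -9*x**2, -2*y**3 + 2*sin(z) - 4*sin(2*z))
2*cos(z) - 8*cos(2*z)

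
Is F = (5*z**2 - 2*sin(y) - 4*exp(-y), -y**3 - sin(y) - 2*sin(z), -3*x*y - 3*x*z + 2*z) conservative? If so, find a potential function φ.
No, ∇×F = (-3*x + 2*cos(z), 3*y + 13*z, 2*cos(y) - 4*exp(-y)) ≠ 0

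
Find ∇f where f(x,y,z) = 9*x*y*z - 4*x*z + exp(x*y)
(9*y*z + y*exp(x*y) - 4*z, x*(9*z + exp(x*y)), x*(9*y - 4))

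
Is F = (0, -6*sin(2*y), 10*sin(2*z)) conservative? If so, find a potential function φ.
Yes, F is conservative. φ = 3*cos(2*y) - 5*cos(2*z)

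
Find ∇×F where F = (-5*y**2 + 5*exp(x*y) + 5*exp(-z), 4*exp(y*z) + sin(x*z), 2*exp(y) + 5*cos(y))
(-x*cos(x*z) - 4*y*exp(y*z) + 2*exp(y) - 5*sin(y), -5*exp(-z), -5*x*exp(x*y) + 10*y + z*cos(x*z))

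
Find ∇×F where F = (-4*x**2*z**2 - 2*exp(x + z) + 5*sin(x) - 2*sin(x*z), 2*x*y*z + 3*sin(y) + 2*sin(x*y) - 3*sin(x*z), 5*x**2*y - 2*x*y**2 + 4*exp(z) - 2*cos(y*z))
(5*x**2 - 6*x*y + 3*x*cos(x*z) + 2*z*sin(y*z), -8*x**2*z - 10*x*y - 2*x*cos(x*z) + 2*y**2 - 2*exp(x + z), 2*y*z + 2*y*cos(x*y) - 3*z*cos(x*z))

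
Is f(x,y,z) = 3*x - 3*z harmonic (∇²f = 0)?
Yes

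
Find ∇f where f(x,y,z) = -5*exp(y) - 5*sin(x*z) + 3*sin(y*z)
(-5*z*cos(x*z), 3*z*cos(y*z) - 5*exp(y), -5*x*cos(x*z) + 3*y*cos(y*z))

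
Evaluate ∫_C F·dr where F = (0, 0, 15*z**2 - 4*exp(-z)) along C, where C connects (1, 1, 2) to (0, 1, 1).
-35 - 4*exp(-2) + 4*exp(-1)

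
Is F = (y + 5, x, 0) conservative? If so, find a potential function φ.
Yes, F is conservative. φ = x*(y + 5)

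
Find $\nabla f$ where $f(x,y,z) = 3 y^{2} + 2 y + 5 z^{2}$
(0, 6*y + 2, 10*z)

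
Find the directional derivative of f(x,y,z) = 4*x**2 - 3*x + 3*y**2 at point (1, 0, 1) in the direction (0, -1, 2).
0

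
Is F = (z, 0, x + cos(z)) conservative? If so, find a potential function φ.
Yes, F is conservative. φ = x*z + sin(z)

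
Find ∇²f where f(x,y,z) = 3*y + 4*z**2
8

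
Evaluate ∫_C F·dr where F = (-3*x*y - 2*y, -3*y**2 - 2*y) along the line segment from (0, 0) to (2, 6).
-288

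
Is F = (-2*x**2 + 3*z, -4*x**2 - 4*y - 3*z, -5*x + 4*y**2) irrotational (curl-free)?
No, ∇×F = (8*y + 3, 8, -8*x)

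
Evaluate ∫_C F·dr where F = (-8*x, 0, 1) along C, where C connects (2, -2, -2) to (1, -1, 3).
17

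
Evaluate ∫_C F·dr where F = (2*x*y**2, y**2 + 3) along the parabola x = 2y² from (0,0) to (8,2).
538/3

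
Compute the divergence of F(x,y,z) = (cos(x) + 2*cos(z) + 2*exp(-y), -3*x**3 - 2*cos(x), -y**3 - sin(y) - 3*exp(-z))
-sin(x) + 3*exp(-z)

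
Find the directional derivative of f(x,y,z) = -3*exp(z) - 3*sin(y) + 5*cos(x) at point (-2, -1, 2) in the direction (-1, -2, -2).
-5*sin(2)/3 + 2*cos(1) + 2*exp(2)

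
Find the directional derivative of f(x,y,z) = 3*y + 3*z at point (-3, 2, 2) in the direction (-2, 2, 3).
15*sqrt(17)/17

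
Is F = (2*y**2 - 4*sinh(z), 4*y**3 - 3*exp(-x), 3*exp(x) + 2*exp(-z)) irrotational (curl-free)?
No, ∇×F = (0, -3*exp(x) - 4*cosh(z), -4*y + 3*exp(-x))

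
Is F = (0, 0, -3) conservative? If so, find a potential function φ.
Yes, F is conservative. φ = -3*z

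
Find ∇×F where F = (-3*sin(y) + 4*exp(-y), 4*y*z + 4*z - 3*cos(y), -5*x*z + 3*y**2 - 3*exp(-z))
(2*y - 4, 5*z, 3*cos(y) + 4*exp(-y))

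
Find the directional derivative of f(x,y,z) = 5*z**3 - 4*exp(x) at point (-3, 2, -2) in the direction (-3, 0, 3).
sqrt(2)*(2 + 30*exp(3))*exp(-3)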